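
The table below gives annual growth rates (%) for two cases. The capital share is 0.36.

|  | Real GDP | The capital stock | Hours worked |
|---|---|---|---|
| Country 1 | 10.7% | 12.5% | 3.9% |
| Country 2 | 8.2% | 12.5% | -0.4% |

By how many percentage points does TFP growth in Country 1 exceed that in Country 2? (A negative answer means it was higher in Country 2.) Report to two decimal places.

-0.25 percentage points

Labor's share = 1 − 0.36 = 0.64.
Country 1: TFP = 10.7 − 4.5 − 2.496 = 3.704%.
Country 2: TFP = 8.2 − 4.5 + 0.256 = 3.956%.
Difference = 3.704 − (3.956) = -0.252 pp.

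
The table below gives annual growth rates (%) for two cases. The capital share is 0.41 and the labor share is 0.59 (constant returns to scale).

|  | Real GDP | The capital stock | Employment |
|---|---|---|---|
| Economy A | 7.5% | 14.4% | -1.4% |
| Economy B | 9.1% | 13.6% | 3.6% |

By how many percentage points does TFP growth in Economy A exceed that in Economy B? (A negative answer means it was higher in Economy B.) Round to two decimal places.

1.02 percentage points

Labor's share = 1 − 0.41 = 0.59.
Economy A: TFP = 7.5 − 5.904 + 0.826 = 2.422%.
Economy B: TFP = 9.1 − 5.576 − 2.124 = 1.4%.
Difference = 2.422 − (1.4) = 1.022 pp.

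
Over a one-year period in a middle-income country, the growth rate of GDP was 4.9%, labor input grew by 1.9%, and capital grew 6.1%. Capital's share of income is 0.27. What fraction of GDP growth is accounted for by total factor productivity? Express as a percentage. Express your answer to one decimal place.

Total factor productivity accounted for 38.1% of growth.

Labor's share = 1 − 0.27 = 0.73.
Capital: 0.27 × 6.1 = 1.647 pp.
Labor input: 0.73 × 1.9 = 1.387 pp.
TFP growth = 4.9 − 3.034 = 1.866%.
TFP share of growth = 1.866 / 4.9 × 100 = 38.082%.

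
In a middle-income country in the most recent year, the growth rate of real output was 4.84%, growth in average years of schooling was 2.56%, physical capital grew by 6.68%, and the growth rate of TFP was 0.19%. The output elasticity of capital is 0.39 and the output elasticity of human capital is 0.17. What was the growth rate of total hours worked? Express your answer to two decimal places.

3.66%

Labor's share = 1 − 0.39 − 0.17 = 0.44.
gY = gA + 0.39×6.68 + 0.17×2.56 + 0.44×g.
0.44×g = 4.84 − 0.19 − 3.0404 = 1.6096.
g = 1.6096 / 0.44 = 3.6582%.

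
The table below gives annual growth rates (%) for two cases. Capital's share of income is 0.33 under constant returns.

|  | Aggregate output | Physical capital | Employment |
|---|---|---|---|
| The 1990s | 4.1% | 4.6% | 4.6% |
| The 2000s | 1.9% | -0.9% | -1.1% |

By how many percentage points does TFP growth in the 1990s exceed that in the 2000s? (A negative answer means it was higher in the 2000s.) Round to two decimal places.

Labor's share = 1 − 0.33 = 0.67.
The 1990s: TFP = 4.1 − 1.518 − 3.082 = -0.5%.
The 2000s: TFP = 1.9 + 0.297 + 0.737 = 2.934%.
Difference = -0.5 − (2.934) = -3.434 pp.

-3.43 percentage points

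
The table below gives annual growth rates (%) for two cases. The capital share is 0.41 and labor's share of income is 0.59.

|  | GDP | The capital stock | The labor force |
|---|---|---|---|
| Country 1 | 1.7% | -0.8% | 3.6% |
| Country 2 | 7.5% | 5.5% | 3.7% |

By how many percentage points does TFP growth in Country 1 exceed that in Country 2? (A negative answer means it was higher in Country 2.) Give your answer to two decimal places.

-3.16 percentage points

Labor's share = 1 − 0.41 = 0.59.
Country 1: TFP = 1.7 + 0.328 − 2.124 = -0.096%.
Country 2: TFP = 7.5 − 2.255 − 2.183 = 3.062%.
Difference = -0.096 − (3.062) = -3.158 pp.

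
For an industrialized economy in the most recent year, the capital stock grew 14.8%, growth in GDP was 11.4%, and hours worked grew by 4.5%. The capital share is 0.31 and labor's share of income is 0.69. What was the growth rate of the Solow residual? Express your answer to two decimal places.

The Solow residual growth was 3.71%.

Labor's share = 1 − 0.31 = 0.69.
The capital stock: 0.31 × 14.8 = 4.588 pp.
Hours worked: 0.69 × 4.5 = 3.105 pp.
TFP growth = 11.4 − 7.693 = 3.707%.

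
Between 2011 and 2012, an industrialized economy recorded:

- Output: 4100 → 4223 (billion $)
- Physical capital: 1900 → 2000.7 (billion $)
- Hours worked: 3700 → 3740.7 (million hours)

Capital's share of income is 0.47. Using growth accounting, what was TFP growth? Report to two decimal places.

-0.07%

Output growth = (4223 − 4100) / 4100 = 3%.
Physical capital growth = (2000.7 − 1900) / 1900 = 5.3%.
Hours worked growth = (3740.7 − 3700) / 3700 = 1.1%.
Labor's share = 1 − 0.47 = 0.53.
Physical capital: 0.47 × 5.3 = 2.491 pp.
Hours worked: 0.53 × 1.1 = 0.583 pp.
TFP growth = 3 − 3.074 = -0.074%.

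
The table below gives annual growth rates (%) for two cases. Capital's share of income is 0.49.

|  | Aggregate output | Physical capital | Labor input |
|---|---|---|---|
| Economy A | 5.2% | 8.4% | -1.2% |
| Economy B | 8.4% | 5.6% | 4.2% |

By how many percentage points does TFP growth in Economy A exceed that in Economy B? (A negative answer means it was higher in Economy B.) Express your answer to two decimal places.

-1.82 percentage points

Labor's share = 1 − 0.49 = 0.51.
Economy A: TFP = 5.2 − 4.116 + 0.612 = 1.696%.
Economy B: TFP = 8.4 − 2.744 − 2.142 = 3.514%.
Difference = 1.696 − (3.514) = -1.818 pp.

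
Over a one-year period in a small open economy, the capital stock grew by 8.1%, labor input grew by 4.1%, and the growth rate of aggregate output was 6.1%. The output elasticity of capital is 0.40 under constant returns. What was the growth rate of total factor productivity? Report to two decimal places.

Labor's share = 1 − 0.4 = 0.6.
The capital stock: 0.4 × 8.1 = 3.24 pp.
Labor input: 0.6 × 4.1 = 2.46 pp.
TFP growth = 6.1 − 5.7 = 0.4%.

0.40%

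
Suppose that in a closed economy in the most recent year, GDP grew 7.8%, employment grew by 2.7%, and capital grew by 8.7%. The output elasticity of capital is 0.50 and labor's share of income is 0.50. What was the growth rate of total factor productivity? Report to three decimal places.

Labor's share = 1 − 0.5 = 0.5.
Capital: 0.5 × 8.7 = 4.35 pp.
Employment: 0.5 × 2.7 = 1.35 pp.
TFP growth = 7.8 − 5.7 = 2.1%.

Total factor productivity growth was 2.100%.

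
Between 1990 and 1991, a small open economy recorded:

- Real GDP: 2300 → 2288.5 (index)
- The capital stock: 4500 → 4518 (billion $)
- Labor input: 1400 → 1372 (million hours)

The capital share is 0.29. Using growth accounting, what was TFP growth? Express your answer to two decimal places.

Real GDP growth = (2288.5 − 2300) / 2300 = -0.5%.
The capital stock growth = (4518 − 4500) / 4500 = 0.4%.
Labor input growth = (1372 − 1400) / 1400 = -2%.
Labor's share = 1 − 0.29 = 0.71.
The capital stock: 0.29 × 0.4 = 0.116 pp.
Labor input: 0.71 × (-2) = -1.42 pp.
TFP growth = -0.5 + 1.304 = 0.804%.

TFP growth was 0.80%.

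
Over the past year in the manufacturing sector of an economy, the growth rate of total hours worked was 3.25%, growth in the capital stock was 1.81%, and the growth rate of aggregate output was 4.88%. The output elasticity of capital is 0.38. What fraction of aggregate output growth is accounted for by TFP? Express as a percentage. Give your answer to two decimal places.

TFP accounted for 44.61% of growth.

Labor's share = 1 − 0.38 = 0.62.
The capital stock: 0.38 × 1.81 = 0.6878 pp.
Total hours worked: 0.62 × 3.25 = 2.015 pp.
TFP growth = 4.88 − 2.7028 = 2.1772%.
TFP share of growth = 2.1772 / 4.88 × 100 = 44.6148%.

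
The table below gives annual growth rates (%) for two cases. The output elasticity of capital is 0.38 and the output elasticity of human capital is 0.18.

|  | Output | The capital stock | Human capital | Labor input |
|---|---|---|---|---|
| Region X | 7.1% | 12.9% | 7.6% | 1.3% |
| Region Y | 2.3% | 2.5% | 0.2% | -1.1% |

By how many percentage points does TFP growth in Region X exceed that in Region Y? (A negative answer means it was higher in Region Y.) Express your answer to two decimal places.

-1.54 percentage points

Labor's share = 1 − 0.38 − 0.18 = 0.44.
Region X: TFP = 7.1 − 4.902 − 1.368 − 0.572 = 0.258%.
Region Y: TFP = 2.3 − 0.95 − 0.036 + 0.484 = 1.798%.
Difference = 0.258 − (1.798) = -1.54 pp.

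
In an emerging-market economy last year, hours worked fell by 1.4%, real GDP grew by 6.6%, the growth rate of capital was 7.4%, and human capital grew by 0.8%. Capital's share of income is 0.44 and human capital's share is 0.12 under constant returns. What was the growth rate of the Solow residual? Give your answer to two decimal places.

3.86%

Labor's share = 1 − 0.44 − 0.12 = 0.44.
Capital: 0.44 × 7.4 = 3.256 pp.
Human capital: 0.12 × 0.8 = 0.096 pp.
Hours worked: 0.44 × (-1.4) = -0.616 pp.
TFP growth = 6.6 − 2.736 = 3.864%.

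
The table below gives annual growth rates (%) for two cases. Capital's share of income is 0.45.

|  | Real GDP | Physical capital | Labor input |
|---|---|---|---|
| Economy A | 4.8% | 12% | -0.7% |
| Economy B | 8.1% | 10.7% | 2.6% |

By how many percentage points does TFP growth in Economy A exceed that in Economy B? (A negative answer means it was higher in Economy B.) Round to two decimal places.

-2.07 percentage points

Labor's share = 1 − 0.45 = 0.55.
Economy A: TFP = 4.8 − 5.4 + 0.385 = -0.215%.
Economy B: TFP = 8.1 − 4.815 − 1.43 = 1.855%.
Difference = -0.215 − (1.855) = -2.07 pp.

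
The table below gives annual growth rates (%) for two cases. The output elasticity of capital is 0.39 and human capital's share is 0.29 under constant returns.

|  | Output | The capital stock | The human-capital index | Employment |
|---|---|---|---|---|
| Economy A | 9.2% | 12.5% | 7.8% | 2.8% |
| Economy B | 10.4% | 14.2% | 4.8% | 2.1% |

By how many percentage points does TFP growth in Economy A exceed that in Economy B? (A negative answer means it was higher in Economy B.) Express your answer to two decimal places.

-1.63 percentage points

Labor's share = 1 − 0.39 − 0.29 = 0.32.
Economy A: TFP = 9.2 − 4.875 − 2.262 − 0.896 = 1.167%.
Economy B: TFP = 10.4 − 5.538 − 1.392 − 0.672 = 2.798%.
Difference = 1.167 − (2.798) = -1.631 pp.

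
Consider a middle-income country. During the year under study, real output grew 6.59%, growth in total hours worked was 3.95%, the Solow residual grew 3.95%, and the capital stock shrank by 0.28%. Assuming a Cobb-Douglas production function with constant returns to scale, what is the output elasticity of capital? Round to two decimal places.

gY = gA + α·gK + (1−α)·gL, so gY − gA − gL = α(gK − gL).
6.59 − 3.95 − 3.95 = α × (-0.28 − 3.95).
-1.31 = -4.23 α, so α = 0.3097.

α = 0.31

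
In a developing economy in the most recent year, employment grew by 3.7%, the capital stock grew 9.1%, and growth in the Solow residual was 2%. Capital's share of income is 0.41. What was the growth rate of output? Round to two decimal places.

Output growth was 7.91%.

Labor's share = 1 − 0.41 = 0.59.
The capital stock: 0.41 × 9.1 = 3.731 pp.
Employment: 0.59 × 3.7 = 2.183 pp.
Output growth = 2 + 5.914 = 7.914%.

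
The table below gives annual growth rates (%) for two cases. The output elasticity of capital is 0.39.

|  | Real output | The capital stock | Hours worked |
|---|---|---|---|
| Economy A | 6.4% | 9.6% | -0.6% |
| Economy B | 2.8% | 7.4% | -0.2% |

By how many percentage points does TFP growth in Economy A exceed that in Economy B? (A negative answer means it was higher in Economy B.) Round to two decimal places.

Labor's share = 1 − 0.39 = 0.61.
Economy A: TFP = 6.4 − 3.744 + 0.366 = 3.022%.
Economy B: TFP = 2.8 − 2.886 + 0.122 = 0.036%.
Difference = 3.022 − (0.036) = 2.986 pp.

2.99 percentage points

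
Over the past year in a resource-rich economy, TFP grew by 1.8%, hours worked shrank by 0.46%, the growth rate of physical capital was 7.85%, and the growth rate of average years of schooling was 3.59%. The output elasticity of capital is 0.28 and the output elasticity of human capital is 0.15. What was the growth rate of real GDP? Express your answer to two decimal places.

4.27%

Labor's share = 1 − 0.28 − 0.15 = 0.57.
Physical capital: 0.28 × 7.85 = 2.198 pp.
Average years of schooling: 0.15 × 3.59 = 0.5385 pp.
Hours worked: 0.57 × (-0.46) = -0.2622 pp.
Output growth = 1.8 + 2.4743 = 4.2743%.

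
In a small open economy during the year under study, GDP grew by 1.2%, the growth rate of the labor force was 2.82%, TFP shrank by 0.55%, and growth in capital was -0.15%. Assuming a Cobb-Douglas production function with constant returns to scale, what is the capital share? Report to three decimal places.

0.360

gY = gA + α·gK + (1−α)·gL, so gY − gA − gL = α(gK − gL).
1.2 + 0.55 − 2.82 = α × (-0.15 − 2.82).
-1.07 = -2.97 α, so α = 0.36027.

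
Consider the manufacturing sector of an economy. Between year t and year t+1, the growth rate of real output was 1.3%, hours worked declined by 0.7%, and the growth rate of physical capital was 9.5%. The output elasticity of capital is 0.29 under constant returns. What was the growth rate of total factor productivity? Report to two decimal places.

Labor's share = 1 − 0.29 = 0.71.
Physical capital: 0.29 × 9.5 = 2.755 pp.
Hours worked: 0.71 × (-0.7) = -0.497 pp.
TFP growth = 1.3 − 2.258 = -0.958%.

-0.96%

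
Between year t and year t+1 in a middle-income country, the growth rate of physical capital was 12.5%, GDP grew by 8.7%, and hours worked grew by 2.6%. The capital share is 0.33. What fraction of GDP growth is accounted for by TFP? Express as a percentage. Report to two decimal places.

32.56%

Labor's share = 1 − 0.33 = 0.67.
Physical capital: 0.33 × 12.5 = 4.125 pp.
Hours worked: 0.67 × 2.6 = 1.742 pp.
TFP growth = 8.7 − 5.867 = 2.833%.
TFP share of growth = 2.833 / 8.7 × 100 = 32.5632%.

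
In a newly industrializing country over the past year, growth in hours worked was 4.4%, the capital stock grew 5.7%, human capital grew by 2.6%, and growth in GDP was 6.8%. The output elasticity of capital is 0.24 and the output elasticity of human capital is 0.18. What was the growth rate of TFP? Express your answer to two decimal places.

Labor's share = 1 − 0.24 − 0.18 = 0.58.
The capital stock: 0.24 × 5.7 = 1.368 pp.
Human capital: 0.18 × 2.6 = 0.468 pp.
Hours worked: 0.58 × 4.4 = 2.552 pp.
TFP growth = 6.8 − 4.388 = 2.412%.

TFP growth was 2.41%.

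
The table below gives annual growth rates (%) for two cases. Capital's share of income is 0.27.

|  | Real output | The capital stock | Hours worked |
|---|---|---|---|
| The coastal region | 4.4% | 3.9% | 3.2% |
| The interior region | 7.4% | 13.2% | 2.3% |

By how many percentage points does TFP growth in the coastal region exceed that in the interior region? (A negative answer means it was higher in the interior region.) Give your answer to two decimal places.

Labor's share = 1 − 0.27 = 0.73.
The coastal region: TFP = 4.4 − 1.053 − 2.336 = 1.011%.
The interior region: TFP = 7.4 − 3.564 − 1.679 = 2.157%.
Difference = 1.011 − (2.157) = -1.146 pp.

-1.15 percentage points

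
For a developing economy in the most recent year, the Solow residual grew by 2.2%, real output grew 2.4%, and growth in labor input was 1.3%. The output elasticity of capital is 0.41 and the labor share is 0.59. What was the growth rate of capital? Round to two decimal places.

-1.38%

Labor's share = 1 − 0.41 = 0.59.
gY = gA + 0.59×1.3 + 0.41×g.
0.41×g = 2.4 − 2.2 − 0.767 = -0.567.
g = -0.567 / 0.41 = -1.3829%.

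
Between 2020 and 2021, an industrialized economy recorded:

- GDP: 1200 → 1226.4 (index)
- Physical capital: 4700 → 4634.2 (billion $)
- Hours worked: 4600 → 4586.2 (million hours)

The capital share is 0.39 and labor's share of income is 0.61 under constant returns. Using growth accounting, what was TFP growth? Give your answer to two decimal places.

2.93%

GDP growth = (1226.4 − 1200) / 1200 = 2.2%.
Physical capital growth = (4634.2 − 4700) / 4700 = -1.4%.
Hours worked growth = (4586.2 − 4600) / 4600 = -0.3%.
Labor's share = 1 − 0.39 = 0.61.
Physical capital: 0.39 × (-1.4) = -0.546 pp.
Hours worked: 0.61 × (-0.3) = -0.183 pp.
TFP growth = 2.2 + 0.729 = 2.929%.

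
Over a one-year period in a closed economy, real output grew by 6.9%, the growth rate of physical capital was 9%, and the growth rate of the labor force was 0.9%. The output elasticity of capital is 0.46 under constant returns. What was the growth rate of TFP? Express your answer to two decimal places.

TFP grew 2.27%.

Labor's share = 1 − 0.46 = 0.54.
Physical capital: 0.46 × 9 = 4.14 pp.
The labor force: 0.54 × 0.9 = 0.486 pp.
TFP growth = 6.9 − 4.626 = 2.274%.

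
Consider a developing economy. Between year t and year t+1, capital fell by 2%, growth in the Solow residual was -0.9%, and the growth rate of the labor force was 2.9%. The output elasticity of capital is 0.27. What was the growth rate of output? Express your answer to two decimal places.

0.68%

Labor's share = 1 − 0.27 = 0.73.
Capital: 0.27 × (-2) = -0.54 pp.
The labor force: 0.73 × 2.9 = 2.117 pp.
Output growth = -0.9 + 1.577 = 0.677%.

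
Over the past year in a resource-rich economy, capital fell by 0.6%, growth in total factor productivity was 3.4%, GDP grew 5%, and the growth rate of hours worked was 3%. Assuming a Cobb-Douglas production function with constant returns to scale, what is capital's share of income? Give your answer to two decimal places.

α = 0.39

gY = gA + α·gK + (1−α)·gL, so gY − gA − gL = α(gK − gL).
5 − 3.4 − 3 = α × (-0.6 − 3).
-1.4 = -3.6 α, so α = 0.3889.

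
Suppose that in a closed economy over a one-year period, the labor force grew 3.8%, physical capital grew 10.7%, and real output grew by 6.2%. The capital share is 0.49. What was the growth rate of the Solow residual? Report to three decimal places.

Labor's share = 1 − 0.49 = 0.51.
Physical capital: 0.49 × 10.7 = 5.243 pp.
The labor force: 0.51 × 3.8 = 1.938 pp.
TFP growth = 6.2 − 7.181 = -0.981%.

-0.981%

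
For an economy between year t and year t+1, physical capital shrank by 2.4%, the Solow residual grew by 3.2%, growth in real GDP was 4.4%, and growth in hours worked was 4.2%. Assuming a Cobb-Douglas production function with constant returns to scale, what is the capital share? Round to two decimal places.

α = 0.45

gY = gA + α·gK + (1−α)·gL, so gY − gA − gL = α(gK − gL).
4.4 − 3.2 − 4.2 = α × (-2.4 − 4.2).
-3 = -6.6 α, so α = 0.4545.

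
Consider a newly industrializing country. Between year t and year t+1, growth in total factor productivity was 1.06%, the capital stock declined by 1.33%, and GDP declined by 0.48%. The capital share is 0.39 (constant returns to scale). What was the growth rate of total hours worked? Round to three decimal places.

Labor's share = 1 − 0.39 = 0.61.
gY = gA + 0.39×(-1.33) + 0.61×g.
0.61×g = -0.48 − 1.06 + 0.5187 = -1.0213.
g = -1.0213 / 0.61 = -1.67426%.

-1.674%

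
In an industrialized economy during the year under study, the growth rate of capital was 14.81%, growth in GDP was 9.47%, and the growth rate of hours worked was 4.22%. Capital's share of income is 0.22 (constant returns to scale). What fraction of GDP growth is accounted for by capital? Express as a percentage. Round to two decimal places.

Capital contributed 0.22 × 14.81 = 3.2582 pp.
Share of growth = 3.2582 / 9.47 × 100 = 34.4055%.

Capital accounted for 34.41% of growth.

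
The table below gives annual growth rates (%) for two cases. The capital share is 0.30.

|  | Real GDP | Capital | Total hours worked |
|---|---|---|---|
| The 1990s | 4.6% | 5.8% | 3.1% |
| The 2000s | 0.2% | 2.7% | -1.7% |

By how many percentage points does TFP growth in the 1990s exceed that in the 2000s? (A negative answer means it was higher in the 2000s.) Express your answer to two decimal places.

Labor's share = 1 − 0.3 = 0.7.
The 1990s: TFP = 4.6 − 1.74 − 2.17 = 0.69%.
The 2000s: TFP = 0.2 − 0.81 + 1.19 = 0.58%.
Difference = 0.69 − (0.58) = 0.11 pp.

0.11 percentage points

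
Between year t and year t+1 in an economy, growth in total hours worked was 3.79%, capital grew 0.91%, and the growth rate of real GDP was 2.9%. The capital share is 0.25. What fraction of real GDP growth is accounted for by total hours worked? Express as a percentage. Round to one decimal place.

98.0%

Labor's share = 1 − 0.25 = 0.75.
Total hours worked contributed 0.75 × 3.79 = 2.8425 pp.
Share of growth = 2.8425 / 2.9 × 100 = 98.017%.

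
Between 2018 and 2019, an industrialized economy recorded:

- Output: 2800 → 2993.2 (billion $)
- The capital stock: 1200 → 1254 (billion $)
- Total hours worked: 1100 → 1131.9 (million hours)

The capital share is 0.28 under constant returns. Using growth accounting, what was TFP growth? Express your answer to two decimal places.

3.55%

Output growth = (2993.2 − 2800) / 2800 = 6.9%.
The capital stock growth = (1254 − 1200) / 1200 = 4.5%.
Total hours worked growth = (1131.9 − 1100) / 1100 = 2.9%.
Labor's share = 1 − 0.28 = 0.72.
The capital stock: 0.28 × 4.5 = 1.26 pp.
Total hours worked: 0.72 × 2.9 = 2.088 pp.
TFP growth = 6.9 − 3.348 = 3.552%.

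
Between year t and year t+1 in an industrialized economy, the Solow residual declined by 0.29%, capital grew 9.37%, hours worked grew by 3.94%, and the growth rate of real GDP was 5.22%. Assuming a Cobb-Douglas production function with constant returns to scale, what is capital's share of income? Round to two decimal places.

Capital's share of income is 0.29.

gY = gA + α·gK + (1−α)·gL, so gY − gA − gL = α(gK − gL).
5.22 + 0.29 − 3.94 = α × (9.37 − 3.94).
1.57 = 5.43 α, so α = 0.2891.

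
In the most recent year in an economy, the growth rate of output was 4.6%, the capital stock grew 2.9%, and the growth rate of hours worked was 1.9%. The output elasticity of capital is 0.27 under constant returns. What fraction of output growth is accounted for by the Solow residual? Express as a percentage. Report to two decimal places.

Labor's share = 1 − 0.27 = 0.73.
The capital stock: 0.27 × 2.9 = 0.783 pp.
Hours worked: 0.73 × 1.9 = 1.387 pp.
TFP growth = 4.6 − 2.17 = 2.43%.
TFP share of growth = 2.43 / 4.6 × 100 = 52.8261%.

52.83%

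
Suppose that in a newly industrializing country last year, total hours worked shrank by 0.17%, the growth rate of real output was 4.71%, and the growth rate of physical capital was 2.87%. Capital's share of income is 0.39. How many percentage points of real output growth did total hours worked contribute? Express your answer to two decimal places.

-0.10

Labor's share = 1 − 0.39 = 0.61.
Contribution = share × growth = 0.61 × (-0.17) = -0.1037 pp.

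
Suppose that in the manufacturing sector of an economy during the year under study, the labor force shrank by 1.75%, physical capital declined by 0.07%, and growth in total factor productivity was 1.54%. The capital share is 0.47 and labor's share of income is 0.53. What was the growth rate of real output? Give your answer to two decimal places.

Real output grew 0.58%.

Labor's share = 1 − 0.47 = 0.53.
Physical capital: 0.47 × (-0.07) = -0.0329 pp.
The labor force: 0.53 × (-1.75) = -0.9275 pp.
Output growth = 1.54 + (-0.9604) = 0.5796%.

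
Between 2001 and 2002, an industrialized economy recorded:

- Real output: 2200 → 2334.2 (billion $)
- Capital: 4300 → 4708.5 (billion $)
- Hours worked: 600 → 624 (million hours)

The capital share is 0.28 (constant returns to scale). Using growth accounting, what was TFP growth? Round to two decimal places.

Real output growth = (2334.2 − 2200) / 2200 = 6.1%.
Capital growth = (4708.5 − 4300) / 4300 = 9.5%.
Hours worked growth = (624 − 600) / 600 = 4%.
Labor's share = 1 − 0.28 = 0.72.
Capital: 0.28 × 9.5 = 2.66 pp.
Hours worked: 0.72 × 4 = 2.88 pp.
TFP growth = 6.1 − 5.54 = 0.56%.

TFP growth was 0.56%.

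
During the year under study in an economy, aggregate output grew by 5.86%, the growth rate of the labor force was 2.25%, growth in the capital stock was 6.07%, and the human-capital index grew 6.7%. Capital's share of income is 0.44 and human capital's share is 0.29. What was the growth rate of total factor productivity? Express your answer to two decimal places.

Labor's share = 1 − 0.44 − 0.29 = 0.27.
The capital stock: 0.44 × 6.07 = 2.6708 pp.
The human-capital index: 0.29 × 6.7 = 1.943 pp.
The labor force: 0.27 × 2.25 = 0.6075 pp.
TFP growth = 5.86 − 5.2213 = 0.6387%.

0.64%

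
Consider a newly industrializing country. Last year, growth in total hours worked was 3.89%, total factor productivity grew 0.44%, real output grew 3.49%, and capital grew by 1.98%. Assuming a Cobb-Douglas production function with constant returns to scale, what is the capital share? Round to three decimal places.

gY = gA + α·gK + (1−α)·gL, so gY − gA − gL = α(gK − gL).
3.49 − 0.44 − 3.89 = α × (1.98 − 3.89).
-0.84 = -1.91 α, so α = 0.43979.

α = 0.440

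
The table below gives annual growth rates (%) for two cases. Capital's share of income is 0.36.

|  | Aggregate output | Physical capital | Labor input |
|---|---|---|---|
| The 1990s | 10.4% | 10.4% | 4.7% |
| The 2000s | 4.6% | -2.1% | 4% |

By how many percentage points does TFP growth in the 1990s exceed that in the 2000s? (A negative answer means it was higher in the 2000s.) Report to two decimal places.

0.85 percentage points

Labor's share = 1 − 0.36 = 0.64.
The 1990s: TFP = 10.4 − 3.744 − 3.008 = 3.648%.
The 2000s: TFP = 4.6 + 0.756 − 2.56 = 2.796%.
Difference = 3.648 − (2.796) = 0.852 pp.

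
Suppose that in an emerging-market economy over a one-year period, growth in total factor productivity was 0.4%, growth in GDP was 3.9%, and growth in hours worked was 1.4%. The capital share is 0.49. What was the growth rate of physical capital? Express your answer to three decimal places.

5.686%

Labor's share = 1 − 0.49 = 0.51.
gY = gA + 0.51×1.4 + 0.49×g.
0.49×g = 3.9 − 0.4 − 0.714 = 2.786.
g = 2.786 / 0.49 = 5.68571%.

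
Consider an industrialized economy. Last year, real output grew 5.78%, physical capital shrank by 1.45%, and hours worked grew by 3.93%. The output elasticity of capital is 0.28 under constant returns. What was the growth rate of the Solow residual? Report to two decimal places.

Labor's share = 1 − 0.28 = 0.72.
Physical capital: 0.28 × (-1.45) = -0.406 pp.
Hours worked: 0.72 × 3.93 = 2.8296 pp.
TFP growth = 5.78 − 2.4236 = 3.3564%.

3.36%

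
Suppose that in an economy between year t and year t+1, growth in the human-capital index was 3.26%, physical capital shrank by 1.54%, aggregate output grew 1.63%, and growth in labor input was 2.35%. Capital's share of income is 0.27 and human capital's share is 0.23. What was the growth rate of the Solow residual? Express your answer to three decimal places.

0.121%

Labor's share = 1 − 0.27 − 0.23 = 0.5.
Physical capital: 0.27 × (-1.54) = -0.4158 pp.
The human-capital index: 0.23 × 3.26 = 0.7498 pp.
Labor input: 0.5 × 2.35 = 1.175 pp.
TFP growth = 1.63 − 1.509 = 0.121%.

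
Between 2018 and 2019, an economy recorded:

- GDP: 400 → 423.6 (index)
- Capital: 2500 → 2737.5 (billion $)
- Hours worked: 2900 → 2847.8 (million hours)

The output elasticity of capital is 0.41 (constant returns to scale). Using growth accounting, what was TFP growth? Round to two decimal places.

3.07%

GDP growth = (423.6 − 400) / 400 = 5.9%.
Capital growth = (2737.5 − 2500) / 2500 = 9.5%.
Hours worked growth = (2847.8 − 2900) / 2900 = -1.8%.
Labor's share = 1 − 0.41 = 0.59.
Capital: 0.41 × 9.5 = 3.895 pp.
Hours worked: 0.59 × (-1.8) = -1.062 pp.
TFP growth = 5.9 − 2.833 = 3.067%.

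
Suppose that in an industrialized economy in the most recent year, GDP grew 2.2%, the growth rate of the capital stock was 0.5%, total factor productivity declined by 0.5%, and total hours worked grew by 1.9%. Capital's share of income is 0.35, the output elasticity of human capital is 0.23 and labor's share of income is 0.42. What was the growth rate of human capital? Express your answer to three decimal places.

7.509%

Labor's share = 1 − 0.35 − 0.23 = 0.42.
gY = gA + 0.35×0.5 + 0.42×1.9 + 0.23×g.
0.23×g = 2.2 + 0.5 − 0.973 = 1.727.
g = 1.727 / 0.23 = 7.5087%.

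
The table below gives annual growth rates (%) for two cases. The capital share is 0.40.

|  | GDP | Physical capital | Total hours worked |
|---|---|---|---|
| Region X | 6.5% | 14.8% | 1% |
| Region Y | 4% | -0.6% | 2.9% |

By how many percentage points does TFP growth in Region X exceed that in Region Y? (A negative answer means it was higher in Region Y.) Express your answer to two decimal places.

Labor's share = 1 − 0.4 = 0.6.
Region X: TFP = 6.5 − 5.92 − 0.6 = -0.02%.
Region Y: TFP = 4 + 0.24 − 1.74 = 2.5%.
Difference = -0.02 − (2.5) = -2.52 pp.

-2.52 percentage points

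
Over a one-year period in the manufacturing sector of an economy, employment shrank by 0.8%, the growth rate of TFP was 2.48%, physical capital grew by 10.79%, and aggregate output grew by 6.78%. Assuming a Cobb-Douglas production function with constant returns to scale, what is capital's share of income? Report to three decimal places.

gY = gA + α·gK + (1−α)·gL, so gY − gA − gL = α(gK − gL).
6.78 − 2.48 + 0.8 = α × (10.79 − (-0.8)).
5.1 = 11.59 α, so α = 0.44003.

α = 0.440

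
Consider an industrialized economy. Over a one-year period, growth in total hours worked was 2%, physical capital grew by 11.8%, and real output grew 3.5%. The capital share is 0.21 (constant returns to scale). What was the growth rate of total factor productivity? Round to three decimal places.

-0.558%

Labor's share = 1 − 0.21 = 0.79.
Physical capital: 0.21 × 11.8 = 2.478 pp.
Total hours worked: 0.79 × 2 = 1.58 pp.
TFP growth = 3.5 − 4.058 = -0.558%.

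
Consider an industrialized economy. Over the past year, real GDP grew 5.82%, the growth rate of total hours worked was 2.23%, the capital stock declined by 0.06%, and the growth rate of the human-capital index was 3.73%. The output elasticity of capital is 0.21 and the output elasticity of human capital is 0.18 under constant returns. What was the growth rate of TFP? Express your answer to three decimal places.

Labor's share = 1 − 0.21 − 0.18 = 0.61.
The capital stock: 0.21 × (-0.06) = -0.0126 pp.
The human-capital index: 0.18 × 3.73 = 0.6714 pp.
Total hours worked: 0.61 × 2.23 = 1.3603 pp.
TFP growth = 5.82 − 2.0191 = 3.8009%.

3.801%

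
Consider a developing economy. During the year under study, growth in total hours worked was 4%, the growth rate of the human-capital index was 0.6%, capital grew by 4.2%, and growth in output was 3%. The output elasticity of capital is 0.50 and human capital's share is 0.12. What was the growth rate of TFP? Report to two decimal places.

Labor's share = 1 − 0.5 − 0.12 = 0.38.
Capital: 0.5 × 4.2 = 2.1 pp.
The human-capital index: 0.12 × 0.6 = 0.072 pp.
Total hours worked: 0.38 × 4 = 1.52 pp.
TFP growth = 3 − 3.692 = -0.692%.

-0.69%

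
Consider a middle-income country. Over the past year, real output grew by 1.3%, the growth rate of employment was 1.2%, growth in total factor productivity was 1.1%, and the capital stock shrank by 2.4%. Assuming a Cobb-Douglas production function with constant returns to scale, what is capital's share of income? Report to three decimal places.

gY = gA + α·gK + (1−α)·gL, so gY − gA − gL = α(gK − gL).
1.3 − 1.1 − 1.2 = α × (-2.4 − 1.2).
-1 = -3.6 α, so α = 0.27778.

0.278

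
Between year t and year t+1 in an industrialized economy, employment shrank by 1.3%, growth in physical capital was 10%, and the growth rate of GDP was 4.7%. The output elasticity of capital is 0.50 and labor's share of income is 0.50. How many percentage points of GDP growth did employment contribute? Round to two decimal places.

Labor's share = 1 − 0.5 = 0.5.
Contribution = share × growth = 0.5 × (-1.3) = -0.65 pp.

-0.65 percentage points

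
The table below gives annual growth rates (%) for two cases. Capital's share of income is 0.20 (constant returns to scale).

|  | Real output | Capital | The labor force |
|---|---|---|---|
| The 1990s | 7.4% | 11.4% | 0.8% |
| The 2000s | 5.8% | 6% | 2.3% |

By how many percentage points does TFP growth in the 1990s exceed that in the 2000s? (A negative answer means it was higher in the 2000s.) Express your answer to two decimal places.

Labor's share = 1 − 0.2 = 0.8.
The 1990s: TFP = 7.4 − 2.28 − 0.64 = 4.48%.
The 2000s: TFP = 5.8 − 1.2 − 1.84 = 2.76%.
Difference = 4.48 − (2.76) = 1.72 pp.

1.72 percentage points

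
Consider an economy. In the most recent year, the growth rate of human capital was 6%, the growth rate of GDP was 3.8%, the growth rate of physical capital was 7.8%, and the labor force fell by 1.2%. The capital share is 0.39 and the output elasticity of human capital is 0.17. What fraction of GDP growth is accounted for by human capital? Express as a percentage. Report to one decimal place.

Human capital accounted for 26.8% of growth.

Human capital contributed 0.17 × 6 = 1.02 pp.
Share of growth = 1.02 / 3.8 × 100 = 26.842%.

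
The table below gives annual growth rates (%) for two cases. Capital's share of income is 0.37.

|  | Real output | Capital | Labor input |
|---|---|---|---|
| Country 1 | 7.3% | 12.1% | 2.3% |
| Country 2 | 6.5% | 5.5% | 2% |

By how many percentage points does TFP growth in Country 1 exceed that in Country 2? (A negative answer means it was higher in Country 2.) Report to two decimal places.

Labor's share = 1 − 0.37 = 0.63.
Country 1: TFP = 7.3 − 4.477 − 1.449 = 1.374%.
Country 2: TFP = 6.5 − 2.035 − 1.26 = 3.205%.
Difference = 1.374 − (3.205) = -1.831 pp.

-1.83 percentage points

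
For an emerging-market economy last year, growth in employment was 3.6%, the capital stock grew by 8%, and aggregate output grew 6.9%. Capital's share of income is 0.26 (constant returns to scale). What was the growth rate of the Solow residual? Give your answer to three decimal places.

2.156%

Labor's share = 1 − 0.26 = 0.74.
The capital stock: 0.26 × 8 = 2.08 pp.
Employment: 0.74 × 3.6 = 2.664 pp.
TFP growth = 6.9 − 4.744 = 2.156%.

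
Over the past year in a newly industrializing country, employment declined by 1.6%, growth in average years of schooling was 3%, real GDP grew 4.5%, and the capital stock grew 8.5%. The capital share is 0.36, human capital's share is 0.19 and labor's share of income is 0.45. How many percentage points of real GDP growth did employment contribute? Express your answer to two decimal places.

-0.72 pp

Labor's share = 1 − 0.36 − 0.19 = 0.45.
Contribution = share × growth = 0.45 × (-1.6) = -0.72 pp.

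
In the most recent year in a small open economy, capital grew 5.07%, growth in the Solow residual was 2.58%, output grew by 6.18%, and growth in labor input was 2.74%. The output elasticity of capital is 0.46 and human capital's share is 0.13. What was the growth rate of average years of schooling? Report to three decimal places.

Average years of schooling growth was 1.111%.

Labor's share = 1 − 0.46 − 0.13 = 0.41.
gY = gA + 0.46×5.07 + 0.41×2.74 + 0.13×g.
0.13×g = 6.18 − 2.58 − 3.4556 = 0.1444.
g = 0.1444 / 0.13 = 1.11077%.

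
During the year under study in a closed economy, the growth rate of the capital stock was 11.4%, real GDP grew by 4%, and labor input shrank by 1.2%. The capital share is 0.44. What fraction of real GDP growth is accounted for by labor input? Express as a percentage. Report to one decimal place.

-16.8%

Labor's share = 1 − 0.44 = 0.56.
Labor input contributed 0.56 × (-1.2) = -0.672 pp.
Share of growth = -0.672 / 4 × 100 = -16.8%.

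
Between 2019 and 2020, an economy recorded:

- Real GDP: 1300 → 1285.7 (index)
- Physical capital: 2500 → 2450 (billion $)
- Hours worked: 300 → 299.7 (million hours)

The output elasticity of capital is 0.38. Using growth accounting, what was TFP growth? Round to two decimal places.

Real GDP growth = (1285.7 − 1300) / 1300 = -1.1%.
Physical capital growth = (2450 − 2500) / 2500 = -2%.
Hours worked growth = (299.7 − 300) / 300 = -0.1%.
Labor's share = 1 − 0.38 = 0.62.
Physical capital: 0.38 × (-2) = -0.76 pp.
Hours worked: 0.62 × (-0.1) = -0.062 pp.
TFP growth = -1.1 + 0.822 = -0.278%.

-0.28%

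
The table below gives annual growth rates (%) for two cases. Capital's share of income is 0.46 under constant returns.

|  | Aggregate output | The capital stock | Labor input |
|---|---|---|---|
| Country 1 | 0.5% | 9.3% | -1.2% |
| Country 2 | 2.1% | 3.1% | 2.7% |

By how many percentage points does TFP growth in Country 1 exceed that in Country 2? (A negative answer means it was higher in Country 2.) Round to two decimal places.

-2.35 percentage points

Labor's share = 1 − 0.46 = 0.54.
Country 1: TFP = 0.5 − 4.278 + 0.648 = -3.13%.
Country 2: TFP = 2.1 − 1.426 − 1.458 = -0.784%.
Difference = -3.13 − (-0.784) = -2.346 pp.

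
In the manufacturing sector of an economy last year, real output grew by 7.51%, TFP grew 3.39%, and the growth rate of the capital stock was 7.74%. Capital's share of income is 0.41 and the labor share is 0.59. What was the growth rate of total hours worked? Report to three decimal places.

Labor's share = 1 − 0.41 = 0.59.
gY = gA + 0.41×7.74 + 0.59×g.
0.59×g = 7.51 − 3.39 − 3.1734 = 0.9466.
g = 0.9466 / 0.59 = 1.60441%.

1.604%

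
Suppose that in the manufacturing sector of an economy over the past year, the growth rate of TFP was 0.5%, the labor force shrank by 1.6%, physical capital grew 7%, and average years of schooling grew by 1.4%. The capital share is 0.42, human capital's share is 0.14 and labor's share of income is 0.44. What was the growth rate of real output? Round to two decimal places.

Labor's share = 1 − 0.42 − 0.14 = 0.44.
Physical capital: 0.42 × 7 = 2.94 pp.
Average years of schooling: 0.14 × 1.4 = 0.196 pp.
The labor force: 0.44 × (-1.6) = -0.704 pp.
Output growth = 0.5 + 2.432 = 2.932%.

Real output grew 2.93%.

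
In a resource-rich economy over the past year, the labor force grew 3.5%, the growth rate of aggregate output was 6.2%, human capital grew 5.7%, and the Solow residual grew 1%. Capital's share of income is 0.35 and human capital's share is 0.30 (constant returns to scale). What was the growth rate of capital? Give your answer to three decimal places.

6.471%

Labor's share = 1 − 0.35 − 0.3 = 0.35.
gY = gA + 0.3×5.7 + 0.35×3.5 + 0.35×g.
0.35×g = 6.2 − 1 − 2.935 = 2.265.
g = 2.265 / 0.35 = 6.47143%.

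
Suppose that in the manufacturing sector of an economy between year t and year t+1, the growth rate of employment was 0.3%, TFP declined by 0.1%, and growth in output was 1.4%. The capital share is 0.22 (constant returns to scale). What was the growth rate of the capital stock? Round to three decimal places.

Labor's share = 1 − 0.22 = 0.78.
gY = gA + 0.78×0.3 + 0.22×g.
0.22×g = 1.4 + 0.1 − 0.234 = 1.266.
g = 1.266 / 0.22 = 5.75455%.

5.755%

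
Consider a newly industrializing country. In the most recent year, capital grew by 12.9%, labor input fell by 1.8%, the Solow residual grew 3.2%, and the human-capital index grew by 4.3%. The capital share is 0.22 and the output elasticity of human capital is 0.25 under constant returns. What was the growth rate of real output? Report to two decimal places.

Labor's share = 1 − 0.22 − 0.25 = 0.53.
Capital: 0.22 × 12.9 = 2.838 pp.
The human-capital index: 0.25 × 4.3 = 1.075 pp.
Labor input: 0.53 × (-1.8) = -0.954 pp.
Output growth = 3.2 + 2.959 = 6.159%.

6.16%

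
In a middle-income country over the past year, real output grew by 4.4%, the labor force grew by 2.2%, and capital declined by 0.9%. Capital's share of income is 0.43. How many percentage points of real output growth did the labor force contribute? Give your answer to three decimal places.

Labor's share = 1 − 0.43 = 0.57.
Contribution = share × growth = 0.57 × 2.2 = 1.254 pp.

1.254 pp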